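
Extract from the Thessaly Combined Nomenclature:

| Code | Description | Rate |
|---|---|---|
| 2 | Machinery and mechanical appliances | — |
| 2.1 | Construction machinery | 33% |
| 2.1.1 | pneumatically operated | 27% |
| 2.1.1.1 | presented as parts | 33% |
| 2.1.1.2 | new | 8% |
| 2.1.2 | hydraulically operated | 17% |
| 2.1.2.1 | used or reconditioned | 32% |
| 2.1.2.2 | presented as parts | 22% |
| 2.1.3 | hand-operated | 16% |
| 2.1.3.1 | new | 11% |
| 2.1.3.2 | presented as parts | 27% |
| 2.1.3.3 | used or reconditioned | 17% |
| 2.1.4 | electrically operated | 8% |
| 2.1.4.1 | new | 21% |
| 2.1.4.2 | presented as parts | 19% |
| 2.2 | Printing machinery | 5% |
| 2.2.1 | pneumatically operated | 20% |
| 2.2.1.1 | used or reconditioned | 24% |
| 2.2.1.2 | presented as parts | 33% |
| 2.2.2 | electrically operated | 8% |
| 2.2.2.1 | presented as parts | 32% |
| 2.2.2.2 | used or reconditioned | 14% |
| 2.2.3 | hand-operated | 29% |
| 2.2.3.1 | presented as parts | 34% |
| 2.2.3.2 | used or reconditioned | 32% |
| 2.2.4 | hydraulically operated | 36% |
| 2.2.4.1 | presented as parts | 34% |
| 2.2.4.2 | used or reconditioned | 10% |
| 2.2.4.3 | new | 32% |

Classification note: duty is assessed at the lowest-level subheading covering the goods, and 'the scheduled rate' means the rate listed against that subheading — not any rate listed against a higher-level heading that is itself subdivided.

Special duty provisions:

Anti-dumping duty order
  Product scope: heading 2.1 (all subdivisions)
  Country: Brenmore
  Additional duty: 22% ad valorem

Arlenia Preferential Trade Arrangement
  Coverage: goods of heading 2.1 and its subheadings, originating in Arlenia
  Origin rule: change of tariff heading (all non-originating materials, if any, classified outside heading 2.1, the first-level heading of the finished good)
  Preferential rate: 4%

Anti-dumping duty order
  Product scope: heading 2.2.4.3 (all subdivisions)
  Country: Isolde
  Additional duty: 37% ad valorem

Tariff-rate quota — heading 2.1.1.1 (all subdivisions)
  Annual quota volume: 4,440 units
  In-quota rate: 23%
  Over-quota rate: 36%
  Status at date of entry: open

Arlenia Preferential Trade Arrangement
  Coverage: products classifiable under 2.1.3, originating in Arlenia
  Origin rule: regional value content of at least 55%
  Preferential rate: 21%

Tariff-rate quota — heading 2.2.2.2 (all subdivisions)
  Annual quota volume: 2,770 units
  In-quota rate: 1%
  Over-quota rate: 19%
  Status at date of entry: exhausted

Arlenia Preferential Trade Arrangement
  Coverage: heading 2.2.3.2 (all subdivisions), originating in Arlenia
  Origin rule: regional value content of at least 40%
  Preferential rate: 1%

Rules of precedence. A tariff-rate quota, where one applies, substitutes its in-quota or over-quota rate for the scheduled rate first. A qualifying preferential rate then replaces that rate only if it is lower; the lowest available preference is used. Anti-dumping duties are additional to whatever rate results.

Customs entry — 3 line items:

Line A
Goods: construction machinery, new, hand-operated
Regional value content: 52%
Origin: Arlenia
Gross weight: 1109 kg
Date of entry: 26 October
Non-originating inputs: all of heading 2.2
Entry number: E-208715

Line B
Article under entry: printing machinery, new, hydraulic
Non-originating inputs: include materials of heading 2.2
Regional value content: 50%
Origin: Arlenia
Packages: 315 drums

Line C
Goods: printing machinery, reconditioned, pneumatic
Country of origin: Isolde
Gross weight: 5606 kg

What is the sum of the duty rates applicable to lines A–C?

60%

Line A: construction → 2.1; hand-operated → 2.1.3; new → 2.1.3.1. Scheduled 11%. Arlenia agreement on 2.1: CTH met → 4% available; Arlenia agreement on 2.1.3: RVC < 55%; Arlenia agreement on 2.2.3.2: 2.1.3.1 not covered; preferential 4%. → 4%.
Line B: printing → 2.2; hydraulic → 2.2.4; new → 2.2.4.3. Scheduled 32%. Arlenia agreement on 2.1: 2.2.4.3 not covered; Arlenia agreement on 2.1.3: 2.2.4.3 not covered; Arlenia agreement on 2.2.3.2: 2.2.4.3 not covered. → 32%.
Line C: printing → 2.2; pneumatic → 2.2.1; reconditioned → 2.2.1.1. Scheduled 24%. No special measure applies. → 24%.
Sum: 4% + 32% + 24% = 60%.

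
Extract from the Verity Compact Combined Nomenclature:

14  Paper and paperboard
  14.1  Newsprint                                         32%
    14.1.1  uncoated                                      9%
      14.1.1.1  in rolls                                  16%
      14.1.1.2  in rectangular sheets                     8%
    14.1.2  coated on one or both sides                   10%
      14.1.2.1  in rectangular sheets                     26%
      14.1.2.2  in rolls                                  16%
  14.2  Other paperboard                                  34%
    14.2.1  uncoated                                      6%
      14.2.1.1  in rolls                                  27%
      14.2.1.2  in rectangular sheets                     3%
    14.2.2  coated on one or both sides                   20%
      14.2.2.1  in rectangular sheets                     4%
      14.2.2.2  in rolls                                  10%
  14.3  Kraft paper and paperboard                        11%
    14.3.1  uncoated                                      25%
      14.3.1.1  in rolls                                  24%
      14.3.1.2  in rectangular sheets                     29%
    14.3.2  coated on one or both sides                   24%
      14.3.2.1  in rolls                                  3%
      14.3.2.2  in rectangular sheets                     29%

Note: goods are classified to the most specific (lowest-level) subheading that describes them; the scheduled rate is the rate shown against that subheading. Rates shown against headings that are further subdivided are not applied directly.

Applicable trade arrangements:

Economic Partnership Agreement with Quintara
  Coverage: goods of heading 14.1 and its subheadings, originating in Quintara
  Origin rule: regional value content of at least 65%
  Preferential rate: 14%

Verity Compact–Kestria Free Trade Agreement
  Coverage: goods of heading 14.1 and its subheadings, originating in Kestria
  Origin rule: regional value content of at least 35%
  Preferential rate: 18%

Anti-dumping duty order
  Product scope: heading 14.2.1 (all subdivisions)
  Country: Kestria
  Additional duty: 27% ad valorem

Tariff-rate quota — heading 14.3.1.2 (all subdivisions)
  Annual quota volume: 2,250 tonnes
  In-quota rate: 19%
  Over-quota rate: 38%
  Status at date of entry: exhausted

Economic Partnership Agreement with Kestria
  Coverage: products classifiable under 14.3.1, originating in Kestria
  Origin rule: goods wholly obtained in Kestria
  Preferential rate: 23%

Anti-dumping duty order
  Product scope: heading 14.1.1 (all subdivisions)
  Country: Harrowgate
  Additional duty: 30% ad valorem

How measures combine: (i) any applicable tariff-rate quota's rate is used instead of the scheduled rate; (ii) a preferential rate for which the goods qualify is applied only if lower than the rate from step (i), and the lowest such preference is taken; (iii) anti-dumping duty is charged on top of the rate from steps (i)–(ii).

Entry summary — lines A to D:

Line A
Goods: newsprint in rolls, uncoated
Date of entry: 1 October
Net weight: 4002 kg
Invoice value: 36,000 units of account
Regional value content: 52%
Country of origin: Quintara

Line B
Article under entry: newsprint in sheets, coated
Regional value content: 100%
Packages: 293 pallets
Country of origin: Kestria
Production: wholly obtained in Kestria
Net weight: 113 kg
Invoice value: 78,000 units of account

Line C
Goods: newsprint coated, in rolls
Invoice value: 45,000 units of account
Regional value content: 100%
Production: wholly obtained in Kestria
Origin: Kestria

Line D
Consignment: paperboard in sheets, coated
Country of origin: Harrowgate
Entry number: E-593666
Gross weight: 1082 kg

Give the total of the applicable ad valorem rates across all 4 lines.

54%

Line A: newsprint → 14.1; uncoated → 14.1.1; in rolls → 14.1.1.1. Scheduled 16%. Quintara agreement on 14.1: RVC < 65%. → 16%.
Line B: newsprint → 14.1; coated → 14.1.2; in sheets → 14.1.2.1. Scheduled 26%. Kestria agreement on 14.1: RVC ≥ 35% → 18% available; Kestria agreement on 14.3.1: 14.1.2.1 not covered; preferential 18%. → 18%.
Line C: newsprint → 14.1; coated → 14.1.2; in rolls → 14.1.2.2. Scheduled 16%. Kestria agreement on 14.1: RVC ≥ 35% → 18% available; Kestria agreement on 14.3.1: 14.1.2.2 not covered; preference 18% not lower than 16% → no reduction. → 16%.
Line D: paperboard → 14.2; coated → 14.2.2; in sheets → 14.2.2.1. Scheduled 4%. No special measure applies. → 4%.
Sum: 16% + 18% + 16% + 4% = 54%.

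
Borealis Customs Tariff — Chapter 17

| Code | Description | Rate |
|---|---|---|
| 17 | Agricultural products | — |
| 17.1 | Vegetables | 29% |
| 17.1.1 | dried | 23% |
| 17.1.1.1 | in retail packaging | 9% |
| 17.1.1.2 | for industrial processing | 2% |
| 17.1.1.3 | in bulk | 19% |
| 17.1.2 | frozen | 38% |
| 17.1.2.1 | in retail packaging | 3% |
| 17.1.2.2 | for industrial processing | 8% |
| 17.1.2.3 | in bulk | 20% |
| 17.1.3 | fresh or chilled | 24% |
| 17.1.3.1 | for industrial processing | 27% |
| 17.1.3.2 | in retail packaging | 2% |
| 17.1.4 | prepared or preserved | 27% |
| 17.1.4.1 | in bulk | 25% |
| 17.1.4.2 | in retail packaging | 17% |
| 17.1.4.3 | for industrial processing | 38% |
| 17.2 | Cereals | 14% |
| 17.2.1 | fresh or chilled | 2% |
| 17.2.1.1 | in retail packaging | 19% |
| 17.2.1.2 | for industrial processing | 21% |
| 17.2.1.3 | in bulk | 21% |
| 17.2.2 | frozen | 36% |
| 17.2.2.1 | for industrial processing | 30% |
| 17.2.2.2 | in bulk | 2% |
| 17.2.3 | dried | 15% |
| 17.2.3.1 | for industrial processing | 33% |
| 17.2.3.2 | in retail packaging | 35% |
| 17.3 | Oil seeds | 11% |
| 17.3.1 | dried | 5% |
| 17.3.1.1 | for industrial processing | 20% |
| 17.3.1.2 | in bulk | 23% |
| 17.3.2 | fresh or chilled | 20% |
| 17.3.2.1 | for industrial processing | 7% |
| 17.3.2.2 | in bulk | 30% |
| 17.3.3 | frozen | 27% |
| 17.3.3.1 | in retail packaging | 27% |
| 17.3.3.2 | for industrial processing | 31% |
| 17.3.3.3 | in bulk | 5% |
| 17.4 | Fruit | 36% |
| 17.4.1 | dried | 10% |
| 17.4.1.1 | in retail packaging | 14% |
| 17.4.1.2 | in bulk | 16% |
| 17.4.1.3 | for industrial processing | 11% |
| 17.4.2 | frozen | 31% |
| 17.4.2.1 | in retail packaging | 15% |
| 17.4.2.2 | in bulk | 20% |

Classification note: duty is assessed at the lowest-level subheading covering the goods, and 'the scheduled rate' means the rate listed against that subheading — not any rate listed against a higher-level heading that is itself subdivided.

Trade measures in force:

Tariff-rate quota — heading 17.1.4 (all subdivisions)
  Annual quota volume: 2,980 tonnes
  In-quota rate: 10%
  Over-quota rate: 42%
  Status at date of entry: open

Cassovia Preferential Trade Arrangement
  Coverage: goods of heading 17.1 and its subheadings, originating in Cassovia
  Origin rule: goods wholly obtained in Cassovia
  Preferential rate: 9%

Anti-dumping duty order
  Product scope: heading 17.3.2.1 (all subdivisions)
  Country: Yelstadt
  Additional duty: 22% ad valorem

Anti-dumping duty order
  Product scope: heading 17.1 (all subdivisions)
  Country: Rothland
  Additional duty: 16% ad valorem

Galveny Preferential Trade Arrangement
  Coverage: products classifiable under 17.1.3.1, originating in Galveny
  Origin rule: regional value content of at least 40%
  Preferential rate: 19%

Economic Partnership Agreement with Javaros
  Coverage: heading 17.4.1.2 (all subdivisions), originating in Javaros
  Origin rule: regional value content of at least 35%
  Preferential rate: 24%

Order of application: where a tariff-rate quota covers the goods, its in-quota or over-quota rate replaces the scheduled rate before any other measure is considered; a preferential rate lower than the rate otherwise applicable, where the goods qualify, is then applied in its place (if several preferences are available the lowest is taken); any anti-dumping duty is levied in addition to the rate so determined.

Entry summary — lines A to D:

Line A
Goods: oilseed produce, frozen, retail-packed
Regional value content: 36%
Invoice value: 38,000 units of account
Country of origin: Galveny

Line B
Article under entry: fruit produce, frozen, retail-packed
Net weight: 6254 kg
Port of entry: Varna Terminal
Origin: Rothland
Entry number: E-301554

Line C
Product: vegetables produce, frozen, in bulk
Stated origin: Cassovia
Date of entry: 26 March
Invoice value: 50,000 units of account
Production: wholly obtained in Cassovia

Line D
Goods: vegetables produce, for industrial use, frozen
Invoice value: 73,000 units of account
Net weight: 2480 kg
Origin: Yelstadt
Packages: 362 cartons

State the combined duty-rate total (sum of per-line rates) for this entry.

Line A: oilseed → 17.3; frozen → 17.3.3; retail-packed → 17.3.3.1. Scheduled 27%. Galveny agreement on 17.1.3.1: 17.3.3.1 not covered. → 27%.
Line B: fruit → 17.4; frozen → 17.4.2; retail-packed → 17.4.2.1. Scheduled 15%. No special measure applies. → 15%.
Line C: vegetables → 17.1; frozen → 17.1.2; in bulk → 17.1.2.3. Scheduled 20%. Cassovia agreement on 17.1: wholly obtained → 9% available; preferential 9%. → 9%.
Line D: vegetables → 17.1; frozen → 17.1.2; for industrial use → 17.1.2.2. Scheduled 8%. No special measure applies. → 8%.
Sum: 27% + 15% + 9% + 8% = 59%.

59%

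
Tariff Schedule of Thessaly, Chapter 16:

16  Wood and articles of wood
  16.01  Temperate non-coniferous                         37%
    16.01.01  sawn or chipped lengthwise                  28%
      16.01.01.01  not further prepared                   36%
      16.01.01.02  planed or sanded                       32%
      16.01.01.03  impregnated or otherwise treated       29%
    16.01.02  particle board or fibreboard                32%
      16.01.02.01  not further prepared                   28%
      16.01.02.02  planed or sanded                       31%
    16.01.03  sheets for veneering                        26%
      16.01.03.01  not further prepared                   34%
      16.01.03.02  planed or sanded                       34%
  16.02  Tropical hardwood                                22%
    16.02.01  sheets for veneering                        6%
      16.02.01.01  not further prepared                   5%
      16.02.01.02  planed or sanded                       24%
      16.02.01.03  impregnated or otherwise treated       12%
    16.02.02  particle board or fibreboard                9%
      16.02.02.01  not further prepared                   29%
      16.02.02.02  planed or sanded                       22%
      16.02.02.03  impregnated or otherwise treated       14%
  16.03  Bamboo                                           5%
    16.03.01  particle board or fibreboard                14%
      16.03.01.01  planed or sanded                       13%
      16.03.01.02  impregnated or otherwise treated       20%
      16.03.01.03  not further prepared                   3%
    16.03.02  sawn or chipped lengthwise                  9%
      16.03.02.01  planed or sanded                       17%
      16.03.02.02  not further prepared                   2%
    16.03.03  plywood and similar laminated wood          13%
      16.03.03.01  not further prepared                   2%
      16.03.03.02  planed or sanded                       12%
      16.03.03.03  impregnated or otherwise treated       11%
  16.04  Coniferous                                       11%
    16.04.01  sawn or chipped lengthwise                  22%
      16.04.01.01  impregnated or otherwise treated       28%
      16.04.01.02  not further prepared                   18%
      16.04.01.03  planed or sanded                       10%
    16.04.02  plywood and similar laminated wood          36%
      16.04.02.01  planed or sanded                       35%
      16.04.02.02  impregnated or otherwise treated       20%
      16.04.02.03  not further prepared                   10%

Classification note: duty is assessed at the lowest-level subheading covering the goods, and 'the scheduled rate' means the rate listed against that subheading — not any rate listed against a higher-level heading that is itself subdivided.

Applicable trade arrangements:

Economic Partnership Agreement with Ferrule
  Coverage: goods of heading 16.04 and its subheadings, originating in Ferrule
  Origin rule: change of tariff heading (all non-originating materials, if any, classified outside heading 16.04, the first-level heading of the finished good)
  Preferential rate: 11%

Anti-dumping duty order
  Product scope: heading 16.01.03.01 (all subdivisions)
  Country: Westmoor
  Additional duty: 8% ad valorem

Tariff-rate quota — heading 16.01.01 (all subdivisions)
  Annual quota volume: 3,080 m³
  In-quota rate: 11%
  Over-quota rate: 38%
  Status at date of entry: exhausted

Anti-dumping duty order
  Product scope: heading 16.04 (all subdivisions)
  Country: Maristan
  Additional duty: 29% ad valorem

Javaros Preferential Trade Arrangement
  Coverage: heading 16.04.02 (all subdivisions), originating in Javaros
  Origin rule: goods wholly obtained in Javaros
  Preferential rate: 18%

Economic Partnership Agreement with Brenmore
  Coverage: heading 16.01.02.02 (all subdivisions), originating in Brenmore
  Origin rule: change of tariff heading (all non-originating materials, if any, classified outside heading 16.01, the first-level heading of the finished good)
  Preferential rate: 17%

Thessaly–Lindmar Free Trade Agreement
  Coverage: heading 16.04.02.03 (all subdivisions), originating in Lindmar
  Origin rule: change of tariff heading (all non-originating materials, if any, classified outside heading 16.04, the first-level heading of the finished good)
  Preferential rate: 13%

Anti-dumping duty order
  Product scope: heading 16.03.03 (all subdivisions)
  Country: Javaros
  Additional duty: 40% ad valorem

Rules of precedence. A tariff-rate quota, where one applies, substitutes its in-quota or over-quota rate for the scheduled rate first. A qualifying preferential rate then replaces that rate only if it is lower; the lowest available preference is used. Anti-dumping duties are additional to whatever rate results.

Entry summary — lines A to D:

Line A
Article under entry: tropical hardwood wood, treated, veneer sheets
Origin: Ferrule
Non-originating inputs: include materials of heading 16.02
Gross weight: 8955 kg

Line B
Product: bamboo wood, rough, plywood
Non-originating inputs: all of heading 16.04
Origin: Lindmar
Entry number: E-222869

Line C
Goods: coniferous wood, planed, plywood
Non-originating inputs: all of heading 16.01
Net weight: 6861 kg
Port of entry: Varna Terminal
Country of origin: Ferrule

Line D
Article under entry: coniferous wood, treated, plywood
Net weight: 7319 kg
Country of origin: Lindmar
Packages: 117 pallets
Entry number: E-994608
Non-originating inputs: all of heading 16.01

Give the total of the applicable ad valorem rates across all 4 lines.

45%

Line A: tropical hardwood → 16.02; veneer sheets → 16.02.01; treated → 16.02.01.03. Scheduled 12%. Ferrule agreement on 16.04: 16.02.01.03 not covered. → 12%.
Line B: bamboo → 16.03; plywood → 16.03.03; rough → 16.03.03.01. Scheduled 2%. Lindmar agreement on 16.04.02.03: 16.03.03.01 not covered. → 2%.
Line C: coniferous → 16.04; plywood → 16.04.02; planed → 16.04.02.01. Scheduled 35%. Ferrule agreement on 16.04: CTH met → 11% available; preferential 11%. → 11%.
Line D: coniferous → 16.04; plywood → 16.04.02; treated → 16.04.02.02. Scheduled 20%. Lindmar agreement on 16.04.02.03: 16.04.02.02 not covered. → 20%.
Sum: 12% + 2% + 11% + 20% = 45%.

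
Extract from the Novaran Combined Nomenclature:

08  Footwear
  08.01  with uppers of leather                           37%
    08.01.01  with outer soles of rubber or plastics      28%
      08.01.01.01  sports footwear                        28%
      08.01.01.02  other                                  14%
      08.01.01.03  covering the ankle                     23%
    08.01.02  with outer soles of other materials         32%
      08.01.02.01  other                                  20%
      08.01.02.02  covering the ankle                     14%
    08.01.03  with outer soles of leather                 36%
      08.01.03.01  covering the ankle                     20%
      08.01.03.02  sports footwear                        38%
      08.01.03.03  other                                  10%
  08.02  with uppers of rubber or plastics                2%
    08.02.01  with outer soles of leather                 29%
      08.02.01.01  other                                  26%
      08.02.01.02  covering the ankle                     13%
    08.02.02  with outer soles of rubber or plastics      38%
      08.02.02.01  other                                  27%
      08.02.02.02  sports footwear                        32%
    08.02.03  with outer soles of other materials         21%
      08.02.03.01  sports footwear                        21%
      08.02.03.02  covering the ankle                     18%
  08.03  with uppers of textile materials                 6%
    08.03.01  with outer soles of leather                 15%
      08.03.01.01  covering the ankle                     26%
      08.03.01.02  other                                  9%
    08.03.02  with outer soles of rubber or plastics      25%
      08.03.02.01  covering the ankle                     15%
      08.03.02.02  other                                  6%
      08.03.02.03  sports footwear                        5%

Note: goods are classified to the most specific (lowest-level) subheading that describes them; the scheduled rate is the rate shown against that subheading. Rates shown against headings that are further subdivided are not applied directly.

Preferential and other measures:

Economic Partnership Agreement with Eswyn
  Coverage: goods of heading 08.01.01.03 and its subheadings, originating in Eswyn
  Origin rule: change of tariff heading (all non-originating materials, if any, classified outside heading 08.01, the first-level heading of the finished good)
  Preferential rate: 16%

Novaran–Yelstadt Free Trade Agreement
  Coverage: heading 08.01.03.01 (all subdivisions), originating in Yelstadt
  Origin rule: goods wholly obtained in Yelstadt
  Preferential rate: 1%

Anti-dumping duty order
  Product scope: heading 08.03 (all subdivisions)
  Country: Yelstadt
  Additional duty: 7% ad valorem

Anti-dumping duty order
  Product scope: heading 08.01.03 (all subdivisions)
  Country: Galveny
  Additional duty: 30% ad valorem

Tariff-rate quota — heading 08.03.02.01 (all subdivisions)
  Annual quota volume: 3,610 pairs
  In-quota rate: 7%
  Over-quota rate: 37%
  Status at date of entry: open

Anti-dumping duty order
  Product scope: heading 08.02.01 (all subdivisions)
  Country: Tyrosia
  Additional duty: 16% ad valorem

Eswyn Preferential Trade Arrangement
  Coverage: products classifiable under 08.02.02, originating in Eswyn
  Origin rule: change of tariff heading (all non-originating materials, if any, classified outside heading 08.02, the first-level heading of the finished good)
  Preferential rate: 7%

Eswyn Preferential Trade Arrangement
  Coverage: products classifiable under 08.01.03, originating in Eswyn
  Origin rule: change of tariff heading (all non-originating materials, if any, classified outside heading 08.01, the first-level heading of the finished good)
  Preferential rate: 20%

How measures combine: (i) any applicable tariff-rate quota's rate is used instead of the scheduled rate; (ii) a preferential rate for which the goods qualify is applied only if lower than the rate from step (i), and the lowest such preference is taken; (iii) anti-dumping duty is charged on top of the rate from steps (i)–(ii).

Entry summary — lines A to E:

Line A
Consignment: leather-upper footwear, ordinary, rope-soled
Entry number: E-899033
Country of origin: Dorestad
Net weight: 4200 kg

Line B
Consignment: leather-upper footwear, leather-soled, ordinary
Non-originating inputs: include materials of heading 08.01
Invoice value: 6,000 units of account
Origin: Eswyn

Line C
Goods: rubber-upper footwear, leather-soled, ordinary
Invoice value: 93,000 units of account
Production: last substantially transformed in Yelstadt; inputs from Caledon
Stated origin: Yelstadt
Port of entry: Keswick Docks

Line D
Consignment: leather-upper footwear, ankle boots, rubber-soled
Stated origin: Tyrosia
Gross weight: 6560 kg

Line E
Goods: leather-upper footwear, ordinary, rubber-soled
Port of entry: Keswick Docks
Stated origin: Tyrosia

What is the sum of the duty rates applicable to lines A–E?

93%

Line A: leather-upper → 08.01; rope-soled → 08.01.02; ordinary → 08.01.02.01. Scheduled 20%. No special measure applies. → 20%.
Line B: leather-upper → 08.01; leather-soled → 08.01.03; ordinary → 08.01.03.03. Scheduled 10%. Eswyn agreement on 08.01.01.03: 08.01.03.03 not covered; Eswyn agreement on 08.02.02: 08.01.03.03 not covered; Eswyn agreement on 08.01.03: CTH not met. → 10%.
Line C: rubber-upper → 08.02; leather-soled → 08.02.01; ordinary → 08.02.01.01. Scheduled 26%. Yelstadt agreement on 08.01.03.01: 08.02.01.01 not covered. → 26%.
Line D: leather-upper → 08.01; rubber-soled → 08.01.01; ankle boots → 08.01.01.03. Scheduled 23%. No special measure applies. → 23%.
Line E: leather-upper → 08.01; rubber-soled → 08.01.01; ordinary → 08.01.01.02. Scheduled 14%. No special measure applies. → 14%.
Sum: 20% + 10% + 26% + 23% + 14% = 93%.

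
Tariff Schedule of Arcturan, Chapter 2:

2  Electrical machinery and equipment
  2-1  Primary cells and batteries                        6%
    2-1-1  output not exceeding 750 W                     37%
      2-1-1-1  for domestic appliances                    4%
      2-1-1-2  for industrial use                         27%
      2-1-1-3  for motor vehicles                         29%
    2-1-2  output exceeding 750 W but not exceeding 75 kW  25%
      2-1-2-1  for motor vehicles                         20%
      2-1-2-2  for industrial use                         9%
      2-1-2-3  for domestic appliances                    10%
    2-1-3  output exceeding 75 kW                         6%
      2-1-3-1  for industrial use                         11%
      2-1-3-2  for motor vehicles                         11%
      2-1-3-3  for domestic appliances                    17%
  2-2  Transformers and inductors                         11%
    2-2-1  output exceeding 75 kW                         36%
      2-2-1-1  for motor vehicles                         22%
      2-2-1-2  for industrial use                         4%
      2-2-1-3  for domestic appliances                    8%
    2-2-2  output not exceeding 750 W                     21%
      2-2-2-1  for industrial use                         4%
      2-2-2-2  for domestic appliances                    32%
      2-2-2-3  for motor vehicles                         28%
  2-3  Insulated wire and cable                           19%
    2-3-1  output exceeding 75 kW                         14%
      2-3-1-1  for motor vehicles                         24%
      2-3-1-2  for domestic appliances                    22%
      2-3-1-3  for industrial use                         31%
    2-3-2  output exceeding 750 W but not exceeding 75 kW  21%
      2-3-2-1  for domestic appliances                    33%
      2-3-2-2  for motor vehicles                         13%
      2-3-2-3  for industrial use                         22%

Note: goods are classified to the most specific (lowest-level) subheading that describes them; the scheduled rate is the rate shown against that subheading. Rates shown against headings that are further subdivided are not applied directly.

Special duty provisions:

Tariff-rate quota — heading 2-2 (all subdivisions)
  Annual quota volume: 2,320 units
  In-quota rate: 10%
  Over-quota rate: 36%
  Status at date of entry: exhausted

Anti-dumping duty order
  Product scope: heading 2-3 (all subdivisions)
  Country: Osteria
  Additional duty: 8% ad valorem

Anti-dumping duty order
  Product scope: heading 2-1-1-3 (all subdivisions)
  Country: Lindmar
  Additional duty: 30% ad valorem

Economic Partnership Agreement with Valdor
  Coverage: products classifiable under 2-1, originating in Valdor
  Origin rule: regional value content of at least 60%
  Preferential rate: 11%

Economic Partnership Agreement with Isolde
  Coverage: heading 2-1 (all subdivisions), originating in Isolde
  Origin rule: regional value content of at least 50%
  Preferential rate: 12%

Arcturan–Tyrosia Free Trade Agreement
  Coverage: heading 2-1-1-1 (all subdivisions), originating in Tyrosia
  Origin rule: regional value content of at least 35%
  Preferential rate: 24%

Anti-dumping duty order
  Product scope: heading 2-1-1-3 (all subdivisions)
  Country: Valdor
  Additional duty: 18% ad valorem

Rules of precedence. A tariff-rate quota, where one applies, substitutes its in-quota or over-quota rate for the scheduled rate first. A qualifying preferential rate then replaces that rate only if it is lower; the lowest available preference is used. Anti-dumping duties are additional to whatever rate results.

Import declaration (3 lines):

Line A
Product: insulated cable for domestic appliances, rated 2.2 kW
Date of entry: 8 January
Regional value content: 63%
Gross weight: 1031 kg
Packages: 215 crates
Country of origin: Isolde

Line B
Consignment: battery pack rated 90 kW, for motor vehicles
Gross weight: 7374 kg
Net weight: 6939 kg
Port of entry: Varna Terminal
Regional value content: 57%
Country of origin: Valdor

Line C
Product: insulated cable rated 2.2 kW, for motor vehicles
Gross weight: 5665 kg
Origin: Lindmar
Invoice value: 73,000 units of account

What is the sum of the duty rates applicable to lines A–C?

Line A: insulated cable → 2-3; rated 2.2 kW → 2-3-2; for domestic appliances → 2-3-2-1. Scheduled 33%. Isolde agreement on 2-1: 2-3-2-1 not covered. → 33%.
Line B: battery pack → 2-1; rated 90 kW → 2-1-3; for motor vehicles → 2-1-3-2. Scheduled 11%. Valdor agreement on 2-1: RVC < 60%. → 11%.
Line C: insulated cable → 2-3; rated 2.2 kW → 2-3-2; for motor vehicles → 2-3-2-2. Scheduled 13%. No special measure applies. → 13%.
Sum: 33% + 11% + 13% = 57%.

57%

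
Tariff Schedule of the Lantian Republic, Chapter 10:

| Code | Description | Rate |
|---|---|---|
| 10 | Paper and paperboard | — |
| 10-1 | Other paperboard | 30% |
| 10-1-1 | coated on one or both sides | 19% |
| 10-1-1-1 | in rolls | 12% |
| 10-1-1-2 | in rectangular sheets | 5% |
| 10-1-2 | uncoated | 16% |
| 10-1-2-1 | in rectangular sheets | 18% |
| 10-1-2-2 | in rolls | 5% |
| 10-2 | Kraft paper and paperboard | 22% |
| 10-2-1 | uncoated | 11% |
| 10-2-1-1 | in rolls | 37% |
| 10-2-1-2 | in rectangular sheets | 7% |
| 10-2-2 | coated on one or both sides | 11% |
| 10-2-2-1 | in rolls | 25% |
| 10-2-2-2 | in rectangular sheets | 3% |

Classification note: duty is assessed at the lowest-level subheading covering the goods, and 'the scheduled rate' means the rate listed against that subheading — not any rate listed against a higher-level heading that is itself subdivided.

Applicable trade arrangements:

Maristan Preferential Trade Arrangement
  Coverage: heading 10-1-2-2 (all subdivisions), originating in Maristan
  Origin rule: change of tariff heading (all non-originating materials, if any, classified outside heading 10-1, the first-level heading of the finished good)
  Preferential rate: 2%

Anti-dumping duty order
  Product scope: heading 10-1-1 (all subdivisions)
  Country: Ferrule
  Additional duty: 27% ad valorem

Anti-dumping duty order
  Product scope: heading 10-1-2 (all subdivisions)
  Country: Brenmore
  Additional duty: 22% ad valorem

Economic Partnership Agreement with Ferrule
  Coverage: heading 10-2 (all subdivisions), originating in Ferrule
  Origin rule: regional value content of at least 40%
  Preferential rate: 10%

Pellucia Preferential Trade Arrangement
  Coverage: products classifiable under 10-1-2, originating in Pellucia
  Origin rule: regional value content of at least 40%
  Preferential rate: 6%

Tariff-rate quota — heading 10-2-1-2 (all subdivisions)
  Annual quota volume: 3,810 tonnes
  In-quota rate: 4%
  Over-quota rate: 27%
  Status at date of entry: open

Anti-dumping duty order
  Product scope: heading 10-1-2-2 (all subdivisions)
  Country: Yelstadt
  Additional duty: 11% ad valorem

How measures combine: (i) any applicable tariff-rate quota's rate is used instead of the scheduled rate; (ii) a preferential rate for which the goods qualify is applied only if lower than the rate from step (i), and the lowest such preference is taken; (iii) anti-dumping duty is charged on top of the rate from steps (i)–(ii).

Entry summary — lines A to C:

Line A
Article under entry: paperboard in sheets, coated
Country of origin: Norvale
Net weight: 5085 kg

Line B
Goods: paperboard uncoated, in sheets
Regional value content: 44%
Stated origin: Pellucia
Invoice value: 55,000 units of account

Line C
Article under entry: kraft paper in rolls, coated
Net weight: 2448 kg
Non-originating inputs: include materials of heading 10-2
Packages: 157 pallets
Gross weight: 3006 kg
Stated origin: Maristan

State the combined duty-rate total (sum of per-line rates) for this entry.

36%

Line A: paperboard → 10-1; coated → 10-1-1; in sheets → 10-1-1-2. Scheduled 5%. No special measure applies. → 5%.
Line B: paperboard → 10-1; uncoated → 10-1-2; in sheets → 10-1-2-1. Scheduled 18%. Pellucia agreement on 10-1-2: RVC ≥ 40% → 6% available; preferential 6%. → 6%.
Line C: kraft paper → 10-2; coated → 10-2-2; in rolls → 10-2-2-1. Scheduled 25%. Maristan agreement on 10-1-2-2: 10-2-2-1 not covered. → 25%.
Sum: 5% + 6% + 25% = 36%.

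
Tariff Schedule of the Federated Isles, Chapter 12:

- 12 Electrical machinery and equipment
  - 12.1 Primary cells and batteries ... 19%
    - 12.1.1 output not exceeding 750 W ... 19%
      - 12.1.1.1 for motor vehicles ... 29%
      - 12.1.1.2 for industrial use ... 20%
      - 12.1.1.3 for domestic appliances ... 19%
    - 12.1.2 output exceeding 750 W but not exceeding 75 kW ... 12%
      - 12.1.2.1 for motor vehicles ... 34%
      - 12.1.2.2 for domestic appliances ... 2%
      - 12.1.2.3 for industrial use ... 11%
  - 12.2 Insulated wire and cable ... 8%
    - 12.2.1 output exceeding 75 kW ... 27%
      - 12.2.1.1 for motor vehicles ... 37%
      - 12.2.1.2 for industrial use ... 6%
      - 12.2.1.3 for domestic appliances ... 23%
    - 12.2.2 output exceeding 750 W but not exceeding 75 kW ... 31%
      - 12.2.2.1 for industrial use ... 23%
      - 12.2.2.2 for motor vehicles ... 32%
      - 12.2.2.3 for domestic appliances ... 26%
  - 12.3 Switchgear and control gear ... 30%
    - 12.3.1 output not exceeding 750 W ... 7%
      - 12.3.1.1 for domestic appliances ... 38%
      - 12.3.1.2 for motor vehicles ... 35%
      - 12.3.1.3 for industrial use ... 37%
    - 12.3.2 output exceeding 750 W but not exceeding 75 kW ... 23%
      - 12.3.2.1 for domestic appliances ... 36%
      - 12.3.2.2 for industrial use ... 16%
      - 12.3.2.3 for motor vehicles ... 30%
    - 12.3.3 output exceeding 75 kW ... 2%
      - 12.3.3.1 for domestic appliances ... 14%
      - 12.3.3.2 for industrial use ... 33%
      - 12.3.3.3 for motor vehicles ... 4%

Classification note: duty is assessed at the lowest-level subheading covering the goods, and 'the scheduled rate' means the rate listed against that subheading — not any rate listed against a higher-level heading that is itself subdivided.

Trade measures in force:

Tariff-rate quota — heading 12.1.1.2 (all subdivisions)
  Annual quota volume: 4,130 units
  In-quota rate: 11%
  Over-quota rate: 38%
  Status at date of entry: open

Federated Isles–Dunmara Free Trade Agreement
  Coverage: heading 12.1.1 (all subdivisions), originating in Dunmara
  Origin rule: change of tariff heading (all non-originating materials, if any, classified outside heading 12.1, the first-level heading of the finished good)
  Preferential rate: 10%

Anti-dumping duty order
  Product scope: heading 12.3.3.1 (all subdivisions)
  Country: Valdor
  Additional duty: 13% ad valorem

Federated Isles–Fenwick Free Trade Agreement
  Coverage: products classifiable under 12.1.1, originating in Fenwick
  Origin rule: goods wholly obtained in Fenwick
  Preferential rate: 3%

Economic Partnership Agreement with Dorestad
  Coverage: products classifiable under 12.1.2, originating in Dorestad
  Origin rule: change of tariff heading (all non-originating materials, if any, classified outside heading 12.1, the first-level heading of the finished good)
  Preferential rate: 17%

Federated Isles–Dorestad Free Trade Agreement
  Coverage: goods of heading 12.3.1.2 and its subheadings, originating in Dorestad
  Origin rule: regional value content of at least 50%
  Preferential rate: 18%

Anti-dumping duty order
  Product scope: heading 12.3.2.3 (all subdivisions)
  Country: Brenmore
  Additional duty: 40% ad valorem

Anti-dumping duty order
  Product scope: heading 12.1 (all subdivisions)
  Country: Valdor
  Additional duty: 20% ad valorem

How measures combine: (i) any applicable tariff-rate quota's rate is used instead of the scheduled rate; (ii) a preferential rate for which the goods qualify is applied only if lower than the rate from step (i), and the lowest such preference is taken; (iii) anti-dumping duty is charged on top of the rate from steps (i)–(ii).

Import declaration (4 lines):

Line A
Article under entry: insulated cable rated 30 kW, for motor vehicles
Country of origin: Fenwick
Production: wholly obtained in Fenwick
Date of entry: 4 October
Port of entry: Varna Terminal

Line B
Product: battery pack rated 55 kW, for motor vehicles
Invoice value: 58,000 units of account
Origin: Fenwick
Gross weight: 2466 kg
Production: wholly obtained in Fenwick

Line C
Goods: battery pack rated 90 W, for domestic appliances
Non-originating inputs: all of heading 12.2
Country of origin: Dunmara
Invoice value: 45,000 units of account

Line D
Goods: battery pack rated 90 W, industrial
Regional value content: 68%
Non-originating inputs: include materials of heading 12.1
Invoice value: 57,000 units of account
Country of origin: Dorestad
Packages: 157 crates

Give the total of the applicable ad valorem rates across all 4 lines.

87%

Line A: insulated cable → 12.2; rated 30 kW → 12.2.2; for motor vehicles → 12.2.2.2. Scheduled 32%. Fenwick agreement on 12.1.1: 12.2.2.2 not covered. → 32%.
Line B: battery pack → 12.1; rated 55 kW → 12.1.2; for motor vehicles → 12.1.2.1. Scheduled 34%. Fenwick agreement on 12.1.1: 12.1.2.1 not covered. → 34%.
Line C: battery pack → 12.1; rated 90 W → 12.1.1; for domestic appliances → 12.1.1.3. Scheduled 19%. Dunmara agreement on 12.1.1: CTH met → 10% available; preferential 10%. → 10%.
Line D: battery pack → 12.1; rated 90 W → 12.1.1; industrial → 12.1.1.2. Scheduled 20%. quota on 12.1.1.2 open → in-quota 11%; Dorestad agreement on 12.1.2: 12.1.1.2 not covered; Dorestad agreement on 12.3.1.2: 12.1.1.2 not covered. → 11%.
Sum: 32% + 34% + 10% + 11% = 87%.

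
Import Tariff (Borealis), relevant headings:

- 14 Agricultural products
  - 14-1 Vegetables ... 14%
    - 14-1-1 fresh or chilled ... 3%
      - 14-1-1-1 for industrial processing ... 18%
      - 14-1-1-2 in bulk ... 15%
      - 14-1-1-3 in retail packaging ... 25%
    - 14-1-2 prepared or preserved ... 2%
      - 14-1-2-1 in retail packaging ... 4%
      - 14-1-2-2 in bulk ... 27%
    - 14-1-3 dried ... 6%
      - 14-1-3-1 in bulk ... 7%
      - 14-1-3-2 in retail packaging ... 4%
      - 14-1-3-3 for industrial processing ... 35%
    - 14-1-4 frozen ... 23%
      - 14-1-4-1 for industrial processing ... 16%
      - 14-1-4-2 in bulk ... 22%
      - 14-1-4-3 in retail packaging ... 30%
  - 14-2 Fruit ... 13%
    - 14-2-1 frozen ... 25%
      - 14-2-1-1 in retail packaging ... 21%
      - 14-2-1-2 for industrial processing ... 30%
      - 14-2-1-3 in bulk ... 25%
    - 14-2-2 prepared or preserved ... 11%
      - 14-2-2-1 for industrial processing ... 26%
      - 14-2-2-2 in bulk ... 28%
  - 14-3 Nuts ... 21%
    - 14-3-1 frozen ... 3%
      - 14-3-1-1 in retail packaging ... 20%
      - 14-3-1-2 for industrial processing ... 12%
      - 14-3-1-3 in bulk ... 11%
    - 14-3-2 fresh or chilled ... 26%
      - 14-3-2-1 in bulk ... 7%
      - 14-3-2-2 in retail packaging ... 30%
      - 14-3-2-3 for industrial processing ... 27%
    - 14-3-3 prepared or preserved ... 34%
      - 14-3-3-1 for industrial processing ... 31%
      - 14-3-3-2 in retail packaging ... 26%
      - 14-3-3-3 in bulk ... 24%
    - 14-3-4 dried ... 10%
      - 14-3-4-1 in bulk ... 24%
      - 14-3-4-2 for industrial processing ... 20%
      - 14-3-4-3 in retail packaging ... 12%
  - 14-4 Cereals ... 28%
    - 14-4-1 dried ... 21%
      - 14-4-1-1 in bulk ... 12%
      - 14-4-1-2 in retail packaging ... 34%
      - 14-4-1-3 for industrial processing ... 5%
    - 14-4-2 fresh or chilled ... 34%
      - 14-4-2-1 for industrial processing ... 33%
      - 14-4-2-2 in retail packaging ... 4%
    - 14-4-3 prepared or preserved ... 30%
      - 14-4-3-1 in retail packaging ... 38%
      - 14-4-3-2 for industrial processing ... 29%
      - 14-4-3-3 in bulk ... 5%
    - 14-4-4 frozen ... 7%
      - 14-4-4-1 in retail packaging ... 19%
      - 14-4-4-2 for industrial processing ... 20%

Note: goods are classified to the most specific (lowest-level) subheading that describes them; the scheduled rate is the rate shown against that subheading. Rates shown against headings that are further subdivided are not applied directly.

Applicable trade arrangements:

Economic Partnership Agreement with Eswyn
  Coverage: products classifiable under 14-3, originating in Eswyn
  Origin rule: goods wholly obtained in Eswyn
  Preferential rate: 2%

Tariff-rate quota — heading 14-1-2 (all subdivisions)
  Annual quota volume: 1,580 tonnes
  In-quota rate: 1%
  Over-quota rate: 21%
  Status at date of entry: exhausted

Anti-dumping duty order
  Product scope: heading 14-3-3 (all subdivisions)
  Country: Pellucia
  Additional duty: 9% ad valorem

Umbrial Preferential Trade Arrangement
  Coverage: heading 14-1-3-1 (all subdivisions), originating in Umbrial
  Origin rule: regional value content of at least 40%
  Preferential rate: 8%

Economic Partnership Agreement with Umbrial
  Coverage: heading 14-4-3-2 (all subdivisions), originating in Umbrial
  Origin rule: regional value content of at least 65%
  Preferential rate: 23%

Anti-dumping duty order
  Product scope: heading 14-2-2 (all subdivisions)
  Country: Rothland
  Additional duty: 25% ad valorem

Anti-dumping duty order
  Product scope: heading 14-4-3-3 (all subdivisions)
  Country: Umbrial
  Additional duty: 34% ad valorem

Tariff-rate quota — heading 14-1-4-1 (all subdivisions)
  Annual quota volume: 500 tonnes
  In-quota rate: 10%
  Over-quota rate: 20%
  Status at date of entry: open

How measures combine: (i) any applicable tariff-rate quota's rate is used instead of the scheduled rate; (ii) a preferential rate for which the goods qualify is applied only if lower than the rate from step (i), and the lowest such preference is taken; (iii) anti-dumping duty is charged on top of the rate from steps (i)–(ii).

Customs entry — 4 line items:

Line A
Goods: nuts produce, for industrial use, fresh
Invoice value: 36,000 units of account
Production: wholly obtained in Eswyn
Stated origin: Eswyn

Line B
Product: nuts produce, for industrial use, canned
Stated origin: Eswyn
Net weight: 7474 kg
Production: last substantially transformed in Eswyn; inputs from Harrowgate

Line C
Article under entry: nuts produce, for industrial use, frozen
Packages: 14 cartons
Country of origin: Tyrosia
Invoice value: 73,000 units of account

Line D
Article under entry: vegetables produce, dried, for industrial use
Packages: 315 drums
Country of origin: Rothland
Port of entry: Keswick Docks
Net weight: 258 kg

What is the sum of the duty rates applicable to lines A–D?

Line A: nuts → 14-3; fresh → 14-3-2; for industrial use → 14-3-2-3. Scheduled 27%. Eswyn agreement on 14-3: wholly obtained → 2% available; preferential 2%. → 2%.
Line B: nuts → 14-3; canned → 14-3-3; for industrial use → 14-3-3-1. Scheduled 31%. Eswyn agreement on 14-3: not wholly obtained. → 31%.
Line C: nuts → 14-3; frozen → 14-3-1; for industrial use → 14-3-1-2. Scheduled 12%. No special measure applies. → 12%.
Line D: vegetables → 14-1; dried → 14-1-3; for industrial use → 14-1-3-3. Scheduled 35%. No special measure applies. → 35%.
Sum: 2% + 31% + 12% + 35% = 80%.

80%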